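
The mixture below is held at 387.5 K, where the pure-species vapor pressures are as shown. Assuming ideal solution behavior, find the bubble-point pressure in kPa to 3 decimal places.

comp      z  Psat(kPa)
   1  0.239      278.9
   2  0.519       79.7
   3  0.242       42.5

At the bubble point ψ → 0, so ΣzᵢKᵢ = 1 with Kᵢ = Pᵢˢᵃᵗ/P ⇒ P = ΣzᵢPᵢˢᵃᵗ.
P = 0.239·278.9 + 0.519·79.7 + 0.242·42.5 = 118.306 kPa

Pbub = 118.306 kPa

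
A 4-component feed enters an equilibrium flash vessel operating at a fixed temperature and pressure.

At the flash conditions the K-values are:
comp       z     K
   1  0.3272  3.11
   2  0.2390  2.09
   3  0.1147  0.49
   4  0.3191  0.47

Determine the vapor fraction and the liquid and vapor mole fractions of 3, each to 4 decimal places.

ψ = 0.8056, x_3 = 0.1947, y_3 = 0.0954

Material balance + equilibrium reduce to Σ zᵢ(Kᵢ−1)/(1+ψ(Kᵢ−1)) = 0.
Feasibility: ΣzᵢKᵢ = 1.7233, Σzᵢ/Kᵢ = 1.1326 — both > 1, two phases present.
Newton iteration, ψ⁰ = 0.5:
  ψ = 0.5000: g = 0.19595, g' = -0.6836 → ψ = 0.7867
  ψ = 0.7867: g = 0.01207, g' = -0.6351 → ψ = 0.8057
  ψ = 0.8057: g = -0.00004, g' = -0.6393 → ψ = 0.8056
Converged at ψ = 0.8056.
Compositions from xᵢ = zᵢ/(1+ψ(Kᵢ−1)), yᵢ = Kᵢxᵢ:
  1: x = 0.1212, y = 0.3769
  2: x = 0.1273, y = 0.2660
  3: x = 0.1947, y = 0.0954
  4: x = 0.5569, y = 0.2617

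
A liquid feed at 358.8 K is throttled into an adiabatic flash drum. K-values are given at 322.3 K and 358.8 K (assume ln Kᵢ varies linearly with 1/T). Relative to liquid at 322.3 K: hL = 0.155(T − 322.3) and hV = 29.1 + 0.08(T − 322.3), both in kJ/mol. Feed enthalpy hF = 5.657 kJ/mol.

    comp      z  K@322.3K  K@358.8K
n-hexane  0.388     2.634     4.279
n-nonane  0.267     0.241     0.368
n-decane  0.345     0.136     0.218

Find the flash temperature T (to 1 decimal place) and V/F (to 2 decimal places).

T = 328.9 K, V/F = 0.16

Adiabatic flash: solve Rachford–Rice at each trial T, then check hF = ψ·hV(T) + (1−ψ)·hL(T).
  T = 322.3 K: K = (2.634, 0.241, 0.136), RR gives ψ = 0.100, H_out = 2.896 kJ/mol
  T = 358.8 K: K = (4.279, 0.368, 0.218), RR gives ψ = 0.353, H_out = 14.960 kJ/mol
  T = 340.6 K: K = (3.403, 0.301, 0.174), RR gives ψ = 0.248, H_out = 9.723 kJ/mol
  T = 331.5 K: K = (3.007, 0.271, 0.155), RR gives ψ = 0.183, H_out = 6.619 kJ/mol
  T = 326.9 K: K = (2.817, 0.256, 0.145), RR gives ψ = 0.144, H_out = 4.849 kJ/mol
  T = 329.2 K: K = (2.911, 0.263, 0.150), RR gives ψ = 0.164, H_out = 5.754 kJ/mol
  T = 328.0 K: K = (2.862, 0.259, 0.147), RR gives ψ = 0.154, H_out = 5.288 kJ/mol
  T = 328.6 K: K = (2.886, 0.261, 0.149), RR gives ψ = 0.159, H_out = 5.522 kJ/mol
Linear interpolation between T = 328.6 (H_out = 5.522) and T = 329.2 (H_out = 5.754) on hF = 5.657 gives T ≈ 328.9 K, at which ψ = 0.16.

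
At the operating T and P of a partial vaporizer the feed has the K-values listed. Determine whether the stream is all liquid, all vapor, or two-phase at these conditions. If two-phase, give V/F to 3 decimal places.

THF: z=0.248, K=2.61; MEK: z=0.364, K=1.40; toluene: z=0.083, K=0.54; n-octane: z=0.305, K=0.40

two-phase, V/F = 0.564

ΣzᵢKᵢ = 1.324; Σzᵢ/Kᵢ = 1.271.
Both exceed 1, so a two-phase solution exists.
Material balance + equilibrium reduce to Σ zᵢ(Kᵢ−1)/(1+ψ(Kᵢ−1)) = 0.
Iterate (Newton) starting at ψ = 0.5:
  ψ = 0.500: g = 0.0315, g' = -0.491 → ψ = 0.564
Converged at ψ = 0.564.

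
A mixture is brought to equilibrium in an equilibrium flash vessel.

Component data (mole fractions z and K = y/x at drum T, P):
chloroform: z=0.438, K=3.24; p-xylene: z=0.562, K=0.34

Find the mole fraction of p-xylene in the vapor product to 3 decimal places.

Material balance + equilibrium reduce to Σ zᵢ(Kᵢ−1)/(1+V/F(Kᵢ−1)) = 0.
Feasibility: ΣzᵢKᵢ = 1.610, Σzᵢ/Kᵢ = 1.788 — both > 1, two phases present.
Newton iteration, V/F⁰ = 0.5:
  V/F = 0.500: g = -0.0908, g' = -1.034 → V/F = 0.412
  V/F = 0.412: g = 0.0006, g' = -1.056 → V/F = 0.413
Converged at V/F = 0.413.
Compositions from xᵢ = zᵢ/(1+V/F(Kᵢ−1)), yᵢ = Kᵢxᵢ:
  chloroform: x = 0.228, y = 0.737
  p-xylene: x = 0.772, y = 0.263

y_p-xylene = 0.263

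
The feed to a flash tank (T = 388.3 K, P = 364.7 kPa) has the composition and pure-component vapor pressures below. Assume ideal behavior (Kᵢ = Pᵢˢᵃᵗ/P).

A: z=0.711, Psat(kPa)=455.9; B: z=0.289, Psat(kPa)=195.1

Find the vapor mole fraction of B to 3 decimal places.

y_B = 0.187

Raoult's law: Kᵢ = Pᵢˢᵃᵗ/P = Pᵢˢᵃᵗ/364.7.
  K_A = 455.9/364.7 = 1.25007, K_B = 195.1/364.7 = 0.53496
Iterate (Newton) starting at V/F = 0.38:
  V/F = 0.380: g = -0.0009, g' = -0.129 → V/F = 0.373
Converged at V/F = 0.373.
Compositions from xᵢ = zᵢ/(1+V/F(Kᵢ−1)), yᵢ = Kᵢxᵢ:
  A: x = 0.650, y = 0.813
  B: x = 0.350, y = 0.187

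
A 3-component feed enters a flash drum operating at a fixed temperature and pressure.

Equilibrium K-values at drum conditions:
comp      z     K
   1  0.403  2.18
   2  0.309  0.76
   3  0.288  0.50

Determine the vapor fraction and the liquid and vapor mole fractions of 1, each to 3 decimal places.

Iterate (Newton) starting at ψ = 0.5:
  ψ = 0.500: g = 0.0228, g' = -0.373 → ψ = 0.561
  ψ = 0.561: g = 0.0002, g' = -0.366 → ψ = 0.562
Converged at ψ = 0.562.
Compositions from xᵢ = zᵢ/(1+ψ(Kᵢ−1)), yᵢ = Kᵢxᵢ:
  1: x = 0.242, y = 0.528
  2: x = 0.357, y = 0.271
  3: x = 0.400, y = 0.200

ψ = 0.562, x_1 = 0.242, y_1 = 0.528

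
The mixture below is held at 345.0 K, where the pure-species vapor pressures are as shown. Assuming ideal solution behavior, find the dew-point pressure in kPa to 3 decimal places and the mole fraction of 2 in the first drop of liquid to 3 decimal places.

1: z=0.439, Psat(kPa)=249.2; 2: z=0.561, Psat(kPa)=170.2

Pdew = 197.716 kPa, x_2 = 0.652

At the dew point ψ → 1, so Σzᵢ/Kᵢ = 1 with Kᵢ = Pᵢˢᵃᵗ/P ⇒ 1/P = Σzᵢ/Pᵢˢᵃᵗ.
1/P = 0.439/249.2 + 0.561/170.2 = 0.005058 ⇒ P = 197.716 kPa
xᵢ = zᵢP/Pᵢˢᵃᵗ ⇒ x_2 = 0.561·197.716/170.2 = 0.652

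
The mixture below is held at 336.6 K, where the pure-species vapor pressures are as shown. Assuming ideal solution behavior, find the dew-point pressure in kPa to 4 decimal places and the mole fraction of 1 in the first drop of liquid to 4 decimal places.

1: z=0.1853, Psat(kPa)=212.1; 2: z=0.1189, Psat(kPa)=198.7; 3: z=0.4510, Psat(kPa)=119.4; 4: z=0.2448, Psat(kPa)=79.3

At the dew point ψ → 1, so Σzᵢ/Kᵢ = 1 with Kᵢ = Pᵢˢᵃᵗ/P ⇒ 1/P = Σzᵢ/Pᵢˢᵃᵗ.
1/P = 0.1853/212.1 + 0.1189/198.7 + 0.4510/119.4 + 0.2448/79.3 = 0.0083363 ⇒ P = 119.9578 kPa
xᵢ = zᵢP/Pᵢˢᵃᵗ ⇒ x_1 = 0.1853·119.9578/212.1 = 0.1048

Pdew = 119.9578 kPa, x_1 = 0.1048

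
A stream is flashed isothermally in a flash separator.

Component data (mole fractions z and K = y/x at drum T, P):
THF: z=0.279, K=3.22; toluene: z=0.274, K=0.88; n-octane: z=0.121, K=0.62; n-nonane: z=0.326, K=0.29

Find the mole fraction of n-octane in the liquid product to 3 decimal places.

x_n-octane = 0.136

Material balance + equilibrium reduce to Σ zᵢ(Kᵢ−1)/(1+V/F(Kᵢ−1)) = 0.
Check two-phase: ΣzᵢKᵢ = 1.309 > 1 and Σzᵢ/Kᵢ = 1.717 > 1, so g(0) = 0.309 > 0 and g(1) = -0.717 < 0.
Newton–Raphson from V/F = 0.5:
  V/F = 0.500: g = -0.1571, g' = -0.735 → V/F = 0.286
  V/F = 0.286: g = 0.0025, g' = -0.799 → V/F = 0.289
Converged at V/F = 0.289.
Compositions from xᵢ = zᵢ/(1+V/F(Kᵢ−1)), yᵢ = Kᵢxᵢ:
  THF: x = 0.170, y = 0.547
  toluene: x = 0.284, y = 0.250
  n-octane: x = 0.136, y = 0.084
  n-nonane: x = 0.410, y = 0.119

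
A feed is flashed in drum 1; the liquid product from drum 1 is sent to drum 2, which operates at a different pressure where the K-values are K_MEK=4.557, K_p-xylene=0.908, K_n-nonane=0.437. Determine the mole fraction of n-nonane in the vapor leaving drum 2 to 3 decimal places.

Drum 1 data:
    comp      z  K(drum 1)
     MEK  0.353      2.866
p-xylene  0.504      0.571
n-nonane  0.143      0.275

Drum 1:
Material balance + equilibrium reduce to Σ zᵢ(Kᵢ−1)/(1+ψ₁(Kᵢ−1)) = 0.
Feasibility: ΣzᵢKᵢ = 1.339, Σzᵢ/Kᵢ = 1.526 — both > 1, two phases present.
Newton–Raphson from ψ₁ = 0.5:
  ψ₁ = 0.500: g = -0.0971, g' = -0.664 → ψ₁ = 0.354
  ψ₁ = 0.354: g = 0.0024, g' = -0.711 → ψ₁ = 0.357
Converged at ψ₁ = 0.357.
Drum-1 compositions:
  MEK: x = 0.212, y = 0.607
  p-xylene: x = 0.595, y = 0.340
  n-nonane: x = 0.193, y = 0.053
Drum-2 feed = drum-1 liquid: z₂ = (0.2118, 0.5952, 0.1930).
Drum 2:
Material balance + equilibrium reduce to Σ zᵢ(Kᵢ−1)/(1+ψ₂(Kᵢ−1)) = 0.
g(0) = ΣzᵢKᵢ − 1 = 0.590 and g(1) = 1 − Σzᵢ/Kᵢ = -0.144, so a root lies in (0, 1).
Newton–Raphson from ψ₂ = 0.5:
  ψ₂ = 0.500: g = 0.0626, g' = -0.471 → ψ₂ = 0.633
  ψ₂ = 0.633: g = 0.0049, g' = -0.407 → ψ₂ = 0.645
Converged at ψ₂ = 0.645.
  MEK: x = 0.064, y = 0.293
  p-xylene: x = 0.633, y = 0.575
  n-nonane: x = 0.303, y = 0.132

y_n-nonane (drum 2) = 0.132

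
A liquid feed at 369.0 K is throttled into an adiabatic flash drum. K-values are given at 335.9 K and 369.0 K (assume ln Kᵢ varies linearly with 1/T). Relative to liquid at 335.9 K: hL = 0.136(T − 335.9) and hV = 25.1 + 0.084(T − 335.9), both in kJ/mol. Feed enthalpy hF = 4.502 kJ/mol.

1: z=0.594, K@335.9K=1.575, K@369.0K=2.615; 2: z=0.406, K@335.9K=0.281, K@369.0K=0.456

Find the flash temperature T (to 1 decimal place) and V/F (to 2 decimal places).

Adiabatic flash: solve Rachford–Rice at each trial T, then check hF = ψ·hV(T) + (1−ψ)·hL(T).
  T = 335.9 K: K = (1.575, 0.281), RR gives ψ = 0.120, H_out = 3.014 kJ/mol
  T = 369.0 K: K = (2.615, 0.456), RR gives ψ = 0.841, H_out = 24.152 kJ/mol
  T = 352.4 K: K = (2.052, 0.362), RR gives ψ = 0.545, H_out = 15.452 kJ/mol
  T = 344.1 K: K = (1.802, 0.320), RR gives ψ = 0.367, H_out = 10.165 kJ/mol
  T = 340.0 K: K = (1.686, 0.300), RR gives ψ = 0.257, H_out = 6.946 kJ/mol
  T = 337.9 K: K = (1.629, 0.290), RR gives ψ = 0.191, H_out = 5.043 kJ/mol
  T = 336.9 K: K = (1.602, 0.286), RR gives ψ = 0.157, H_out = 4.058 kJ/mol
  T = 337.4 K: K = (1.615, 0.288), RR gives ψ = 0.174, H_out = 4.557 kJ/mol
Linear interpolation between T = 336.9 (H_out = 4.058) and T = 337.4 (H_out = 4.557) on hF = 4.502 gives T ≈ 337.3 K, at which ψ = 0.17.

T = 337.3 K, V/F = 0.17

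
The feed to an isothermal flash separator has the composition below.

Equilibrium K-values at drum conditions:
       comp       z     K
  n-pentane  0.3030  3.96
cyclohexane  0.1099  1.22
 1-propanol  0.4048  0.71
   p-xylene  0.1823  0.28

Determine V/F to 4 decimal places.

V/F = 0.5584

Material balance + equilibrium reduce to Σ zᵢ(Kᵢ−1)/(1+V/F(Kᵢ−1)) = 0.
Check two-phase: ΣzᵢKᵢ = 1.6724 > 1 and Σzᵢ/Kᵢ = 1.3878 > 1, so g(0) = 0.6724 > 0 and g(1) = -0.3878 < 0.
Newton–Raphson from V/F = 0.51:
  V/F = 0.5100: g = 0.03393, g' = -0.7087 → V/F = 0.5579
  V/F = 0.5579: g = 0.00039, g' = -0.6943 → V/F = 0.5584
Converged at V/F = 0.5584.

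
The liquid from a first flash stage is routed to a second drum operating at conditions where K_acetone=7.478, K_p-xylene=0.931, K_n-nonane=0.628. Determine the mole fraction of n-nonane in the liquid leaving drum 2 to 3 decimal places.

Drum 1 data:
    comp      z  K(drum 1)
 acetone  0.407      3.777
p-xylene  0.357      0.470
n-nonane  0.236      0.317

Drum 1:
Material balance + equilibrium reduce to Σ zᵢ(Kᵢ−1)/(1+ψ₁(Kᵢ−1)) = 0.
Check two-phase: ΣzᵢKᵢ = 1.780 > 1 and Σzᵢ/Kᵢ = 1.612 > 1, so g(0) = 0.780 > 0 and g(1) = -0.612 < 0.
Iterate (Newton) starting at ψ₁ = 0.5:
  ψ₁ = 0.500: g = -0.0290, g' = -0.990 → ψ₁ = 0.471
Converged at ψ₁ = 0.471.
Drum-1 compositions:
  acetone: x = 0.176, y = 0.666
  p-xylene: x = 0.476, y = 0.224
  n-nonane: x = 0.348, y = 0.110
Drum-2 feed = drum-1 liquid: z₂ = (0.1764, 0.4757, 0.3479).
Drum 2:
Material balance + equilibrium reduce to Σ zᵢ(Kᵢ−1)/(1+ψ₂(Kᵢ−1)) = 0.
Check two-phase: ΣzᵢKᵢ = 1.980 > 1 and Σzᵢ/Kᵢ = 1.089 > 1, so g(0) = 0.980 > 0 and g(1) = -0.089 < 0.
Iterate (Newton) starting at ψ₂ = 0.67:
  ψ₂ = 0.670: g = 0.0071, g' = -0.347 → ψ₂ = 0.691
Converged at ψ₂ = 0.691.
  acetone: x = 0.032, y = 0.241
  p-xylene: x = 0.500, y = 0.465
  n-nonane: x = 0.468, y = 0.294

x_n-nonane (drum 2) = 0.468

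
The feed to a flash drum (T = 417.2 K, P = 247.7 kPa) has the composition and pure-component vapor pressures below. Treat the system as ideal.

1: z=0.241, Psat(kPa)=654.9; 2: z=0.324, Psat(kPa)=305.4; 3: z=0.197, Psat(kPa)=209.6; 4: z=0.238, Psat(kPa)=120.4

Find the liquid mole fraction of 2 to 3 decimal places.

x_2 = 0.274

Raoult's law: Kᵢ = Pᵢˢᵃᵗ/P = Pᵢˢᵃᵗ/247.7.
  K_1 = 654.9/247.7 = 2.64392, K_2 = 305.4/247.7 = 1.23294, K_3 = 209.6/247.7 = 0.84618, K_4 = 120.4/247.7 = 0.48607
Rachford–Rice: g(β) = Σ zᵢ(Kᵢ−1)/(1+β(Kᵢ−1)) = 0.
g(0) = ΣzᵢKᵢ − 1 = 0.319 and g(1) = 1 − Σzᵢ/Kᵢ = -0.076, so a root lies in (0, 1).
Iterate (Newton) starting at β = 0.49:
  β = 0.490: g = 0.0909, g' = -0.332 → β = 0.764
  β = 0.764: g = 0.0039, g' = -0.317 → β = 0.777
  β = 0.777: g = -0.0000, g' = -0.318 → β = 0.776
Converged at β = 0.776.
Compositions from xᵢ = zᵢ/(1+β(Kᵢ−1)), yᵢ = Kᵢxᵢ:
  1: x = 0.106, y = 0.280
  2: x = 0.274, y = 0.338
  3: x = 0.224, y = 0.189
  4: x = 0.396, y = 0.193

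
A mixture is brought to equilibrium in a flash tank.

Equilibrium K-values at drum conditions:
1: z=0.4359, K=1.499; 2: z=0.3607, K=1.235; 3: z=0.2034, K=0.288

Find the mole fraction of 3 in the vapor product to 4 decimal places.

Let β = V/F and solve Σ zᵢ(Kᵢ−1)/(1+β(Kᵢ−1)) = 0.
g(0) = ΣzᵢKᵢ − 1 = 0.1575 and g(1) = 1 − Σzᵢ/Kᵢ = -0.2891, so a root lies in (0, 1).
Newton iteration, β⁰ = 0.5:
  β = 0.5000: g = 0.02506, g' = -0.3341 → β = 0.5750
  β = 0.5750: g = -0.00152, g' = -0.3766 → β = 0.5710
Converged at β = 0.5710.
Compositions from xᵢ = zᵢ/(1+β(Kᵢ−1)), yᵢ = Kᵢxᵢ:
  1: x = 0.3392, y = 0.5085
  2: x = 0.3180, y = 0.3928
  3: x = 0.3427, y = 0.0987

y_3 = 0.0987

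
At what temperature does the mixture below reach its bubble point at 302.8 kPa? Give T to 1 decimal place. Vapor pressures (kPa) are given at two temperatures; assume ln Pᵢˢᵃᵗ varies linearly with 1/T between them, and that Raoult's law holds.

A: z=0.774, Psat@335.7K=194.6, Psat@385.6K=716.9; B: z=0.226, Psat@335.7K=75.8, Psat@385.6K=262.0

Bubble-point temperature: ΣzᵢPᵢˢᵃᵗ(T) = P. Interpolate ln Pᵢˢᵃᵗ = aᵢ + bᵢ/T.
  T = 335.7 K: ΣzᵢPᵢˢᵃᵗ = 167.75 kPa
  T = 385.6 K: ΣzᵢPᵢˢᵃᵗ = 614.09 kPa
  T = 360.6 K: ΣzᵢPᵢˢᵃᵗ = 335.24 kPa
  T = 348.1 K: ΣzᵢPᵢˢᵃᵗ = 239.76 kPa
  T = 354.4 K: ΣzᵢPᵢˢᵃᵗ = 284.73 kPa
  T = 357.5 K: ΣzᵢPᵢˢᵃᵗ = 309.18 kPa
  T = 355.9 K: ΣzᵢPᵢˢᵃᵗ = 296.36 kPa
Interpolating between 355.9 K and 357.5 K gives T ≈ 356.7 K.

T = 356.7 K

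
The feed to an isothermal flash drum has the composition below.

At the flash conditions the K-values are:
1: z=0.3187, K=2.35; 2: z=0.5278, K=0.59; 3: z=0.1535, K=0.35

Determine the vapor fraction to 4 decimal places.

ψ = 0.1791

Let ψ = V/F and solve Σ zᵢ(Kᵢ−1)/(1+ψ(Kᵢ−1)) = 0.
g(0) = ΣzᵢKᵢ − 1 = 0.1141 and g(1) = 1 − Σzᵢ/Kᵢ = -0.4688, so a root lies in (0, 1).
Iterate (Newton) starting at ψ = 0.65:
  ψ = 0.6500: g = -0.23863, g' = -0.5241 → ψ = 0.1947
  ψ = 0.1947: g = -0.00872, g' = -0.5540 → ψ = 0.1790
  ψ = 0.1790: g = 0.00007, g' = -0.5631 → ψ = 0.1791
Converged at ψ = 0.1791.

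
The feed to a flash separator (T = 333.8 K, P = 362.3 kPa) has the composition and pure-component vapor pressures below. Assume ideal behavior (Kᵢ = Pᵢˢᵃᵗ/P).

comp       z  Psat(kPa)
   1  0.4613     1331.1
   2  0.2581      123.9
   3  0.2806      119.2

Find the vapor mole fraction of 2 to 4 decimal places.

y_2 = 0.1306

Raoult's law: Kᵢ = Pᵢˢᵃᵗ/P = Pᵢˢᵃᵗ/362.3.
  K_1 = 1331.1/362.3 = 3.674027, K_2 = 123.9/362.3 = 0.341982, K_3 = 119.2/362.3 = 0.329009
Iterate (Newton) starting at ψ = 0.59:
  ψ = 0.5900: g = -0.11073, g' = -1.1412 → ψ = 0.4930
  ψ = 0.4930: g = -0.00061, g' = -1.1407 → ψ = 0.4924
Converged at ψ = 0.4924.
Compositions from xᵢ = zᵢ/(1+ψ(Kᵢ−1)), yᵢ = Kᵢxᵢ:
  1: x = 0.1991, y = 0.7315
  2: x = 0.3818, y = 0.1306
  3: x = 0.4191, y = 0.1379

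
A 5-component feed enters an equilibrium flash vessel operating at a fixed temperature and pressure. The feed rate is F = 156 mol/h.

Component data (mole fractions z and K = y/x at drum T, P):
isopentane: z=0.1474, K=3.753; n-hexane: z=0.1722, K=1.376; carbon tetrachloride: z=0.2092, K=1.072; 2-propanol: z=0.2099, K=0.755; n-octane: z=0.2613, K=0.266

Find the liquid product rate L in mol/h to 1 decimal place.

L = 110.8 mol/h

Let ψ = V/F and solve Σ zᵢ(Kᵢ−1)/(1+ψ(Kᵢ−1)) = 0.
Feasibility: ΣzᵢKᵢ = 1.2424, Σzᵢ/Kᵢ = 1.6199 — both > 1, two phases present.
Newton–Raphson from ψ = 0.5:
  ψ = 0.5000: g = -0.12180, g' = -0.5838 → ψ = 0.2913
  ψ = 0.2913: g = -0.00106, g' = -0.6072 → ψ = 0.2896
Converged at ψ = 0.2896.
Then V = ψ·F = 0.2896·156 = 45.2 mol/h and L = F − V = 110.8 mol/h.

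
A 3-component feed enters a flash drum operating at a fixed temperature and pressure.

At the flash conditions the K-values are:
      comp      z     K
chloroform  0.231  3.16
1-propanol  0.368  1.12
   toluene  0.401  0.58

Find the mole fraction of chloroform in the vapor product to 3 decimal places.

Rachford–Rice: g(β) = Σ zᵢ(Kᵢ−1)/(1+β(Kᵢ−1)) = 0.
Check two-phase: ΣzᵢKᵢ = 1.375 > 1 and Σzᵢ/Kᵢ = 1.093 > 1, so g(0) = 0.375 > 0 and g(1) = -0.093 < 0.
Iterate (Newton) starting at β = 0.53:
  β = 0.530: g = 0.0575, g' = -0.356 → β = 0.692
  β = 0.692: g = 0.0035, g' = -0.318 → β = 0.703
Converged at β = 0.703.
Compositions from xᵢ = zᵢ/(1+β(Kᵢ−1)), yᵢ = Kᵢxᵢ:
  chloroform: x = 0.092, y = 0.290
  1-propanol: x = 0.339, y = 0.380
  toluene: x = 0.569, y = 0.330

y_chloroform = 0.290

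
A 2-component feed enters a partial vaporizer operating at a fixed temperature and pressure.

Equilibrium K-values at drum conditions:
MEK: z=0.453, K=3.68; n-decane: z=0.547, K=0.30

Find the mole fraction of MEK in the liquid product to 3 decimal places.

Rachford–Rice: g(V/F) = Σ zᵢ(Kᵢ−1)/(1+V/F(Kᵢ−1)) = 0.
Check two-phase: ΣzᵢKᵢ = 1.831 > 1 and Σzᵢ/Kᵢ = 1.946 > 1, so g(0) = 0.831 > 0 and g(1) = -0.946 < 0.
Binary case is linear: z₁(K₁−1)(1+V/F(K₂−1)) + z₂(K₂−1)(1+V/F(K₁−1)) = 0
⇒ V/F = [z₁(K₁−1)+z₂(K₂−1)] / [−(K₁−1)(K₂−1)] = 0.8311/1.8760 = 0.443
Compositions from xᵢ = zᵢ/(1+V/F(Kᵢ−1)), yᵢ = Kᵢxᵢ:
  MEK: x = 0.207, y = 0.762
  n-decane: x = 0.793, y = 0.238

x_MEK = 0.207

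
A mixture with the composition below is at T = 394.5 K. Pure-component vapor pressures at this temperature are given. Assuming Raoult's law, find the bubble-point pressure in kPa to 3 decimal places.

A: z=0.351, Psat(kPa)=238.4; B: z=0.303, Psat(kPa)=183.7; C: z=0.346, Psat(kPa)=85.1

At the bubble point ψ → 0, so ΣzᵢKᵢ = 1 with Kᵢ = Pᵢˢᵃᵗ/P ⇒ P = ΣzᵢPᵢˢᵃᵗ.
P = 0.351·238.4 + 0.303·183.7 + 0.346·85.1 = 168.784 kPa

Pbub = 168.784 kPa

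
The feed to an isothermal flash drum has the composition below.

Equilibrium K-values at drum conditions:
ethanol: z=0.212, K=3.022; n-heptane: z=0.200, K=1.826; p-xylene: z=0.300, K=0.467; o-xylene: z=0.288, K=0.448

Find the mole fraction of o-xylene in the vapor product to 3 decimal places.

Rachford–Rice: g(ψ) = Σ zᵢ(Kᵢ−1)/(1+ψ(Kᵢ−1)) = 0.
g(0) = ΣzᵢKᵢ − 1 = 0.275 and g(1) = 1 − Σzᵢ/Kᵢ = -0.465, so a root lies in (0, 1).
Newton–Raphson from ψ = 0.43:
  ψ = 0.430: g = -0.0647, g' = -0.617 → ψ = 0.325
  ψ = 0.325: g = 0.0017, g' = -0.655 → ψ = 0.328
Converged at ψ = 0.328.
Compositions from xᵢ = zᵢ/(1+ψ(Kᵢ−1)), yᵢ = Kᵢxᵢ:
  ethanol: x = 0.128, y = 0.385
  n-heptane: x = 0.157, y = 0.287
  p-xylene: x = 0.363, y = 0.170
  o-xylene: x = 0.352, y = 0.158

y_o-xylene = 0.158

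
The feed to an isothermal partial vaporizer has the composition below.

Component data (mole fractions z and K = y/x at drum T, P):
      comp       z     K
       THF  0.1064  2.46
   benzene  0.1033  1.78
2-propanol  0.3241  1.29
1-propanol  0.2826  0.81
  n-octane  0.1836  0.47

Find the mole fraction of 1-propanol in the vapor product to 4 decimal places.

y_1-propanol = 0.2618

Material balance + equilibrium reduce to Σ zᵢ(Kᵢ−1)/(1+V/F(Kᵢ−1)) = 0.
Check two-phase: ΣzᵢKᵢ = 1.1789 > 1 and Σzᵢ/Kᵢ = 1.0921 > 1, so g(0) = 0.1789 > 0 and g(1) = -0.0921 < 0.
Newton–Raphson from V/F = 0.5:
  V/F = 0.5000: g = 0.03813, g' = -0.2370 → V/F = 0.6609
  V/F = 0.6609: g = -0.00006, g' = -0.2408 → V/F = 0.6606
Converged at V/F = 0.6606.
Compositions from xᵢ = zᵢ/(1+V/F(Kᵢ−1)), yᵢ = Kᵢxᵢ:
  THF: x = 0.0542, y = 0.1332
  benzene: x = 0.0682, y = 0.1213
  2-propanol: x = 0.2720, y = 0.3509
  1-propanol: x = 0.3232, y = 0.2618
  n-octane: x = 0.2825, y = 0.1328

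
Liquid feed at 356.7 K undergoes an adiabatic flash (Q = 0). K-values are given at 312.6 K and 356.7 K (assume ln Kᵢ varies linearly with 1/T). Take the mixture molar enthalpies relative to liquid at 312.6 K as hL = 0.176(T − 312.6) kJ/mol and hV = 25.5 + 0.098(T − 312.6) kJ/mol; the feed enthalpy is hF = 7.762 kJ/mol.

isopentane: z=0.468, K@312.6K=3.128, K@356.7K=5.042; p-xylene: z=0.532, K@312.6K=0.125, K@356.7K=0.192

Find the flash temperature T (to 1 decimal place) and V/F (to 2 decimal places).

T = 314.3 K, V/F = 0.29

Adiabatic flash: solve Rachford–Rice at each trial T, then check hF = ψ·hV(T) + (1−ψ)·hL(T).
  T = 312.6 K: K = (3.128, 0.125), RR gives ψ = 0.285, H_out = 7.264 kJ/mol
  T = 356.7 K: K = (5.042, 0.192), RR gives ψ = 0.448, H_out = 17.636 kJ/mol
  T = 334.6 K: K = (4.032, 0.157), RR gives ψ = 0.380, H_out = 12.904 kJ/mol
  T = 323.6 K: K = (3.567, 0.141), RR gives ψ = 0.337, H_out = 10.249 kJ/mol
  T = 318.1 K: K = (3.344, 0.133), RR gives ψ = 0.313, H_out = 8.807 kJ/mol
  T = 315.4 K: K = (3.237, 0.129), RR gives ψ = 0.299, H_out = 8.063 kJ/mol
  T = 314.0 K: K = (3.182, 0.127), RR gives ψ = 0.292, H_out = 7.667 kJ/mol
Linear interpolation between T = 314.0 (H_out = 7.667) and T = 315.4 (H_out = 8.063) on hF = 7.762 gives T ≈ 314.3 K, at which ψ = 0.29.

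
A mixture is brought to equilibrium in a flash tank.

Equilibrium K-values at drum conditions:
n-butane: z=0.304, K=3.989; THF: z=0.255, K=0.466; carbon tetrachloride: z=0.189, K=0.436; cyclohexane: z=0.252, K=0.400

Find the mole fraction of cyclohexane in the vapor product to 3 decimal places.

y_cyclohexane = 0.123

Newton–Raphson from β = 0.5:
  β = 0.500: g = -0.1860, g' = -0.874 → β = 0.287
  β = 0.287: g = 0.0183, g' = -1.106 → β = 0.304
Converged at β = 0.304.
Compositions from xᵢ = zᵢ/(1+β(Kᵢ−1)), yᵢ = Kᵢxᵢ:
  n-butane: x = 0.159, y = 0.635
  THF: x = 0.304, y = 0.142
  carbon tetrachloride: x = 0.228, y = 0.099
  cyclohexane: x = 0.308, y = 0.123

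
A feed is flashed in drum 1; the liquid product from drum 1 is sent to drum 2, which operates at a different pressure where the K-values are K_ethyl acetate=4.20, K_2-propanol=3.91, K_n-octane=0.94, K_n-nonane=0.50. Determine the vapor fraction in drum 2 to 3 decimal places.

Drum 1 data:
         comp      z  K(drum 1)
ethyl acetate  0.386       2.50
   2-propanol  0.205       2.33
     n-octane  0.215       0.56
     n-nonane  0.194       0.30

Drum 1:
Iterate (Newton) starting at ψ₁ = 0.54:
  ψ₁ = 0.540: g = 0.1362, g' = -0.705 → ψ₁ = 0.733
  ψ₁ = 0.733: g = -0.0048, g' = -0.782 → ψ₁ = 0.727
Converged at ψ₁ = 0.727.
Drum-1 compositions:
  ethyl acetate: x = 0.185, y = 0.462
  2-propanol: x = 0.104, y = 0.243
  n-octane: x = 0.316, y = 0.177
  n-nonane: x = 0.395, y = 0.119
Drum-2 feed = drum-1 liquid: z₂ = (0.1846, 0.1042, 0.3161, 0.3950).
Drum 2:
Material balance + equilibrium reduce to Σ zᵢ(Kᵢ−1)/(1+ψ₂(Kᵢ−1)) = 0.
Feasibility: ΣzᵢKᵢ = 1.678, Σzᵢ/Kᵢ = 1.197 — both > 1, two phases present.
Newton iteration, ψ₂⁰ = 0.5:
  ψ₂ = 0.500: g = 0.0679, g' = -0.603 → ψ₂ = 0.613
  ψ₂ = 0.613: g = 0.0042, g' = -0.536 → ψ₂ = 0.620
Converged at ψ₂ = 0.620.
  ethyl acetate: x = 0.062, y = 0.260
  2-propanol: x = 0.037, y = 0.145
  n-octane: x = 0.328, y = 0.309
  n-nonane: x = 0.573, y = 0.286

V/F (drum 2) = 0.620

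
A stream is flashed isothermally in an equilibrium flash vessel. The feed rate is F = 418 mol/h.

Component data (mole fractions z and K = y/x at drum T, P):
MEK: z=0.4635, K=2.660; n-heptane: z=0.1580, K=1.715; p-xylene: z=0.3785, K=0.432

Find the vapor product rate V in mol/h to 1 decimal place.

V = 339.5 mol/h

Newton iteration, V/F⁰ = 0.5:
  V/F = 0.5000: g = 0.20340, g' = -0.6634 → V/F = 0.8066
  V/F = 0.8066: g = 0.00384, g' = -0.6819 → V/F = 0.8122
Converged at V/F = 0.8122.
Then V = V/F·F = 0.8122·418 = 339.5 mol/h and L = F − V = 78.5 mol/h.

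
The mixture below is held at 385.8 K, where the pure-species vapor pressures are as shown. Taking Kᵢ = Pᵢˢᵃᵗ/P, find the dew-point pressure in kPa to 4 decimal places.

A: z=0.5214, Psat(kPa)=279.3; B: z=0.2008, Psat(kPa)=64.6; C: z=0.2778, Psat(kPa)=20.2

Pdew = 53.3970 kPa

At the dew point ψ → 1, so Σzᵢ/Kᵢ = 1 with Kᵢ = Pᵢˢᵃᵗ/P ⇒ 1/P = Σzᵢ/Pᵢˢᵃᵗ.
1/P = 0.5214/279.3 + 0.2008/64.6 + 0.2778/20.2 = 0.0187276 ⇒ P = 53.3970 kPa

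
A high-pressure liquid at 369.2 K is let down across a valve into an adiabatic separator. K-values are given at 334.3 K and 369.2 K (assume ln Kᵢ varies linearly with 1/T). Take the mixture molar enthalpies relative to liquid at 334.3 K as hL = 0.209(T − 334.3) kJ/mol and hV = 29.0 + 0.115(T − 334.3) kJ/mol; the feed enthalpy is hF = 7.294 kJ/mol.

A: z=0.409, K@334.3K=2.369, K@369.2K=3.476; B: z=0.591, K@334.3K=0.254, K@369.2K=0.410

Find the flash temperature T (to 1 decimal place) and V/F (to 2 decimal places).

Adiabatic flash: solve Rachford–Rice at each trial T, then check hF = ψ·hV(T) + (1−ψ)·hL(T).
  T = 334.3 K: K = (2.369, 0.254), RR gives ψ = 0.117, H_out = 3.380 kJ/mol
  T = 369.2 K: K = (3.476, 0.410), RR gives ψ = 0.455, H_out = 18.984 kJ/mol
  T = 351.8 K: K = (2.899, 0.327), RR gives ψ = 0.296, H_out = 11.762 kJ/mol
  T = 343.1 K: K = (2.629, 0.289), RR gives ψ = 0.213, H_out = 7.828 kJ/mol
  T = 338.7 K: K = (2.497, 0.271), RR gives ψ = 0.167, H_out = 5.680 kJ/mol
  T = 340.9 K: K = (2.563, 0.280), RR gives ψ = 0.190, H_out = 6.770 kJ/mol
Linear interpolation between T = 340.9 (H_out = 6.770) and T = 343.1 (H_out = 7.828) on hF = 7.294 gives T ≈ 342.0 K, at which ψ = 0.20.

T = 342.0 K, V/F = 0.20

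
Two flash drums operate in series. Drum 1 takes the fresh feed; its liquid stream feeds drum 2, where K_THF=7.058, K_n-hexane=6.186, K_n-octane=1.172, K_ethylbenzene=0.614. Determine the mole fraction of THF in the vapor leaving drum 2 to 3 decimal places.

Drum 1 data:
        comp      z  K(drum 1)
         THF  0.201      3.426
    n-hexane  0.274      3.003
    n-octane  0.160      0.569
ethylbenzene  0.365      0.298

Drum 1:
Material balance + equilibrium reduce to Σ zᵢ(Kᵢ−1)/(1+ψ₁(Kᵢ−1)) = 0.
g(0) = ΣzᵢKᵢ − 1 = 0.711 and g(1) = 1 − Σzᵢ/Kᵢ = -0.656, so a root lies in (0, 1).
Iterate (Newton) starting at ψ₁ = 0.46:
  ψ₁ = 0.460: g = 0.0516, g' = -1.001 → ψ₁ = 0.512
Converged at ψ₁ = 0.512.
Drum-1 compositions:
  THF: x = 0.090, y = 0.307
  n-hexane: x = 0.135, y = 0.406
  n-octane: x = 0.205, y = 0.117
  ethylbenzene: x = 0.570, y = 0.170
Drum-2 feed = drum-1 liquid: z₂ = (0.0897, 0.1353, 0.2053, 0.5698).
Drum 2:
Newton–Raphson from ψ₂ = 0.41:
  ψ₂ = 0.410: g = 0.1520, g' = -0.768 → ψ₂ = 0.608
  ψ₂ = 0.608: g = 0.0296, g' = -0.511 → ψ₂ = 0.666
  ψ₂ = 0.666: g = 0.0012, g' = -0.472 → ψ₂ = 0.668
Converged at ψ₂ = 0.668.
  THF: x = 0.018, y = 0.125
  n-hexane: x = 0.030, y = 0.187
  n-octane: x = 0.184, y = 0.216
  ethylbenzene: x = 0.768, y = 0.471

y_THF (drum 2) = 0.125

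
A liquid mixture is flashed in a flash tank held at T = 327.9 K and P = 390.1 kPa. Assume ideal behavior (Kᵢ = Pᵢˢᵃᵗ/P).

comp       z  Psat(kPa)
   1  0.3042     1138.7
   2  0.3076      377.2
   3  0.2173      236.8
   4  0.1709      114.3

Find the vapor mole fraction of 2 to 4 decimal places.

y_2 = 0.3023

Raoult's law: Kᵢ = Pᵢˢᵃᵗ/P = Pᵢˢᵃᵗ/390.1.
  K_1 = 1138.7/390.1 = 2.918995, K_2 = 377.2/390.1 = 0.966932, K_3 = 236.8/390.1 = 0.607024, K_4 = 114.3/390.1 = 0.293002
Material balance + equilibrium reduce to Σ zᵢ(Kᵢ−1)/(1+ψ(Kᵢ−1)) = 0.
g(0) = ΣzᵢKᵢ − 1 = 0.3674 and g(1) = 1 − Σzᵢ/Kᵢ = -0.3636, so a root lies in (0, 1).
Iterate (Newton) starting at ψ = 0.62:
  ψ = 0.6200: g = -0.07183, g' = -0.5634 → ψ = 0.4925
  ψ = 0.4925: g = -0.00149, g' = -0.5491 → ψ = 0.4898
Converged at ψ = 0.4898.
Compositions from xᵢ = zᵢ/(1+ψ(Kᵢ−1)), yᵢ = Kᵢxᵢ:
  1: x = 0.1568, y = 0.4577
  2: x = 0.3127, y = 0.3023
  3: x = 0.2691, y = 0.1633
  4: x = 0.2614, y = 0.0766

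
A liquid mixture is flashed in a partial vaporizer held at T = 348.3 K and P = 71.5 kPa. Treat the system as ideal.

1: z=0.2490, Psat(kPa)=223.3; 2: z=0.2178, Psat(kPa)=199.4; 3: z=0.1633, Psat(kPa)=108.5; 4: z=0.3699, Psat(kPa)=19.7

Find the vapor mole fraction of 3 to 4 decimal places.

Raoult's law: Kᵢ = Pᵢˢᵃᵗ/P = Pᵢˢᵃᵗ/71.5.
  K_1 = 223.3/71.5 = 3.123077, K_2 = 199.4/71.5 = 2.788811, K_3 = 108.5/71.5 = 1.517483, K_4 = 19.7/71.5 = 0.275524
Material balance + equilibrium reduce to Σ zᵢ(Kᵢ−1)/(1+β(Kᵢ−1)) = 0.
g(0) = ΣzᵢKᵢ − 1 = 0.7348 and g(1) = 1 − Σzᵢ/Kᵢ = -0.6080, so a root lies in (0, 1).
Iterate (Newton) starting at β = 0.5:
  β = 0.5000: g = 0.10903, g' = -0.9632 → β = 0.6132
  β = 0.6132: g = -0.00259, g' = -1.0241 → β = 0.6107
Converged at β = 0.6107.
Compositions from xᵢ = zᵢ/(1+β(Kᵢ−1)), yᵢ = Kᵢxᵢ:
  1: x = 0.1084, y = 0.3386
  2: x = 0.1041, y = 0.2903
  3: x = 0.1241, y = 0.1883
  4: x = 0.6634, y = 0.1828

y_3 = 0.1883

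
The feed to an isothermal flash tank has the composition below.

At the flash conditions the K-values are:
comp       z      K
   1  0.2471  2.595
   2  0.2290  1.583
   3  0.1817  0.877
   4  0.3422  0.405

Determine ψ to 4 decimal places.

Material balance + equilibrium reduce to Σ zᵢ(Kᵢ−1)/(1+ψ(Kᵢ−1)) = 0.
Feasibility: ΣzᵢKᵢ = 1.3017, Σzᵢ/Kᵢ = 1.2920 — both > 1, two phases present.
Newton–Raphson from ψ = 0.5:
  ψ = 0.5000: g = 0.00899, g' = -0.4898 → ψ = 0.5183
Converged at ψ = 0.5183.

ψ = 0.5183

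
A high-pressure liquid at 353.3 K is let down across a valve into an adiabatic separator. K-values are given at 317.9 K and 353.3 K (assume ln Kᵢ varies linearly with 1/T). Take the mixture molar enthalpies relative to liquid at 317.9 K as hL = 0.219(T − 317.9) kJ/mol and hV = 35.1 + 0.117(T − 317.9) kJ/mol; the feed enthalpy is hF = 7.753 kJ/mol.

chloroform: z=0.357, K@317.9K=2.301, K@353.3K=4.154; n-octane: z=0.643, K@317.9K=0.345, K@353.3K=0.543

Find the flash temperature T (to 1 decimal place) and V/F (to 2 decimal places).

Adiabatic flash: solve Rachford–Rice at each trial T, then check hF = ψ·hV(T) + (1−ψ)·hL(T).
  T = 317.9 K: K = (2.301, 0.345), RR gives ψ = 0.051, H_out = 1.783 kJ/mol
  T = 353.3 K: K = (4.154, 0.543), RR gives ψ = 0.577, H_out = 25.932 kJ/mol
  T = 335.6 K: K = (3.140, 0.438), RR gives ψ = 0.335, H_out = 15.024 kJ/mol
  T = 326.8 K: K = (2.702, 0.390), RR gives ψ = 0.208, H_out = 9.049 kJ/mol
  T = 322.4 K: K = (2.498, 0.368), RR gives ψ = 0.135, H_out = 5.672 kJ/mol
  T = 324.6 K: K = (2.599, 0.379), RR gives ψ = 0.172, H_out = 7.404 kJ/mol
Linear interpolation between T = 324.6 (H_out = 7.404) and T = 326.8 (H_out = 9.049) on hF = 7.753 gives T ≈ 325.1 K, at which ψ = 0.18.

T = 325.1 K, V/F = 0.18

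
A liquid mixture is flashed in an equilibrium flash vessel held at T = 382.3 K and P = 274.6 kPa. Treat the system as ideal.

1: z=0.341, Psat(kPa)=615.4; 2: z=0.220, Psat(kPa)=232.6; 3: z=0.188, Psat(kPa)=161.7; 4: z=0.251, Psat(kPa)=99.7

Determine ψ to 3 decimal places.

ψ = 0.274

Raoult's law: Kᵢ = Pᵢˢᵃᵗ/P = Pᵢˢᵃᵗ/274.6.
  K_1 = 615.4/274.6 = 2.24108, K_2 = 232.6/274.6 = 0.84705, K_3 = 161.7/274.6 = 0.58886, K_4 = 99.7/274.6 = 0.36307
Let ψ = V/F and solve Σ zᵢ(Kᵢ−1)/(1+ψ(Kᵢ−1)) = 0.
g(0) = ΣzᵢKᵢ − 1 = 0.152 and g(1) = 1 − Σzᵢ/Kᵢ = -0.422, so a root lies in (0, 1).
Newton iteration, ψ⁰ = 0.5:
  ψ = 0.500: g = -0.1071, g' = -0.476 → ψ = 0.275
  ψ = 0.275: g = -0.0004, g' = -0.488 → ψ = 0.274
Converged at ψ = 0.274.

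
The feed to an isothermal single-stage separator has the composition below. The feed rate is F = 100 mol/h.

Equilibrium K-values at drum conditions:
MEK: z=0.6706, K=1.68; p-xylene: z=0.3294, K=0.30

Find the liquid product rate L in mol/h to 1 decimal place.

Material balance + equilibrium reduce to Σ zᵢ(Kᵢ−1)/(1+β(Kᵢ−1)) = 0.
Check two-phase: ΣzᵢKᵢ = 1.2254 > 1 and Σzᵢ/Kᵢ = 1.4972 > 1, so g(0) = 0.2254 > 0 and g(1) = -0.4972 < 0.
Binary case is linear: z₁(K₁−1)(1+β(K₂−1)) + z₂(K₂−1)(1+β(K₁−1)) = 0
⇒ β = [z₁(K₁−1)+z₂(K₂−1)] / [−(K₁−1)(K₂−1)] = 0.22543/0.47600 = 0.4736
Then V = β·F = 0.4736·100 = 47.4 mol/h and L = F − V = 52.6 mol/h.

L = 52.6 mol/h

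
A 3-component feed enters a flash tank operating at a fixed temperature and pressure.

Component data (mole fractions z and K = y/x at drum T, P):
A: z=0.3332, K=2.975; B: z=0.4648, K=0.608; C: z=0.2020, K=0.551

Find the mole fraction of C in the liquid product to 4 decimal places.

Let ψ = V/F and solve Σ zᵢ(Kᵢ−1)/(1+ψ(Kᵢ−1)) = 0.
Check two-phase: ΣzᵢKᵢ = 1.3852 > 1 and Σzᵢ/Kᵢ = 1.2431 > 1, so g(0) = 0.3852 > 0 and g(1) = -0.2431 < 0.
Iterate (Newton) starting at ψ = 0.38:
  ψ = 0.3800: g = 0.05248, g' = -0.5820 → ψ = 0.4702
  ψ = 0.4702: g = 0.00287, g' = -0.5222 → ψ = 0.4757
Converged at ψ = 0.4757.
Compositions from xᵢ = zᵢ/(1+ψ(Kᵢ−1)), yᵢ = Kᵢxᵢ:
  A: x = 0.1718, y = 0.5111
  B: x = 0.5713, y = 0.3474
  C: x = 0.2569, y = 0.1415

x_C = 0.2569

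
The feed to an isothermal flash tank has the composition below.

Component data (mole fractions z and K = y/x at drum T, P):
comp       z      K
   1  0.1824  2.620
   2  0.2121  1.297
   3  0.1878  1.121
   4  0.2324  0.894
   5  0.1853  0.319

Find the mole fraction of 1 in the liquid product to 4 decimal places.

Iterate (Newton) starting at V/F = 0.4:
  V/F = 0.4000: g = 0.05812, g' = -0.3589 → V/F = 0.5620
  V/F = 0.5620: g = -0.00068, g' = -0.3758 → V/F = 0.5602
Converged at V/F = 0.5602.
Compositions from xᵢ = zᵢ/(1+V/F(Kᵢ−1)), yᵢ = Kᵢxᵢ:
  1: x = 0.0956, y = 0.2505
  2: x = 0.1818, y = 0.2359
  3: x = 0.1759, y = 0.1972
  4: x = 0.2471, y = 0.2209
  5: x = 0.2996, y = 0.0956

x_1 = 0.0956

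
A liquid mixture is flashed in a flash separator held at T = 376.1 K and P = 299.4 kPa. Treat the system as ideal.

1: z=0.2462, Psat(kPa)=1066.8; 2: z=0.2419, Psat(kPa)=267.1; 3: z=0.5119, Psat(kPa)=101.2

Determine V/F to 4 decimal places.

V/F = 0.1999

Raoult's law: Kᵢ = Pᵢˢᵃᵗ/P = Pᵢˢᵃᵗ/299.4.
  K_1 = 1066.8/299.4 = 3.563126, K_2 = 267.1/299.4 = 0.892118, K_3 = 101.2/299.4 = 0.338009
Material balance + equilibrium reduce to Σ zᵢ(Kᵢ−1)/(1+V/F(Kᵢ−1)) = 0.
g(0) = ΣzᵢKᵢ − 1 = 0.2661 and g(1) = 1 − Σzᵢ/Kᵢ = -0.8547, so a root lies in (0, 1).
Newton–Raphson from V/F = 0.66:
  V/F = 0.6600: g = -0.39547, g' = -0.9340 → V/F = 0.2366
  V/F = 0.2366: g = -0.03577, g' = -0.9451 → V/F = 0.1988
  V/F = 0.1988: g = 0.00118, g' = -1.0103 → V/F = 0.1999
Converged at V/F = 0.1999.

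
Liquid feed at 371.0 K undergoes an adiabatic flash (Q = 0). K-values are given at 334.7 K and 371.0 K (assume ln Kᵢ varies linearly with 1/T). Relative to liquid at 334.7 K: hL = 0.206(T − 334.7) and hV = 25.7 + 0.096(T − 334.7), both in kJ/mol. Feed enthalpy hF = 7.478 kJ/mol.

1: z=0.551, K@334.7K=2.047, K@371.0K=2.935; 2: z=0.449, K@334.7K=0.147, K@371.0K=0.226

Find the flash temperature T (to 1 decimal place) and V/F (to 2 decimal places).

Adiabatic flash: solve Rachford–Rice at each trial T, then check hF = ψ·hV(T) + (1−ψ)·hL(T).
  T = 334.7 K: K = (2.047, 0.147), RR gives ψ = 0.217, H_out = 5.580 kJ/mol
  T = 371.0 K: K = (2.935, 0.226), RR gives ψ = 0.480, H_out = 17.894 kJ/mol
  T = 352.9 K: K = (2.475, 0.184), RR gives ψ = 0.371, H_out = 12.546 kJ/mol
  T = 343.8 K: K = (2.257, 0.165), RR gives ψ = 0.303, H_out = 9.350 kJ/mol
  T = 339.2 K: K = (2.149, 0.156), RR gives ψ = 0.262, H_out = 7.533 kJ/mol
  T = 336.9 K: K = (2.097, 0.151), RR gives ψ = 0.240, H_out = 6.559 kJ/mol
Linear interpolation between T = 336.9 (H_out = 6.559) and T = 339.2 (H_out = 7.533) on hF = 7.478 gives T ≈ 339.1 K, at which ψ = 0.26.

T = 339.1 K, V/F = 0.26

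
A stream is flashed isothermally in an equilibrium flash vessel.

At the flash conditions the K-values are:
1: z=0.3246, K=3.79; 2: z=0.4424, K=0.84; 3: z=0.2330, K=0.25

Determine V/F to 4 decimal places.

Material balance + equilibrium reduce to Σ zᵢ(Kᵢ−1)/(1+V/F(Kᵢ−1)) = 0.
g(0) = ΣzᵢKᵢ − 1 = 0.6601 and g(1) = 1 − Σzᵢ/Kᵢ = -0.5443, so a root lies in (0, 1).
Newton–Raphson from V/F = 0.5:
  V/F = 0.5000: g = 0.02160, g' = -0.7894 → V/F = 0.5274
Converged at V/F = 0.5274.

V/F = 0.5274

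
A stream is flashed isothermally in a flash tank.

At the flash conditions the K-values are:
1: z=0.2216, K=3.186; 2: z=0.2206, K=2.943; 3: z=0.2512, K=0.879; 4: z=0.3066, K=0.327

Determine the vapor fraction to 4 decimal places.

ψ = 0.6369

Rachford–Rice: g(ψ) = Σ zᵢ(Kᵢ−1)/(1+ψ(Kᵢ−1)) = 0.
g(0) = ΣzᵢKᵢ − 1 = 0.6763 and g(1) = 1 − Σzᵢ/Kᵢ = -0.3679, so a root lies in (0, 1).
Newton iteration, ψ⁰ = 0.5:
  ψ = 0.5000: g = 0.10552, g' = -0.7756 → ψ = 0.6360
  ψ = 0.6360: g = 0.00066, g' = -0.7808 → ψ = 0.6369
Converged at ψ = 0.6369.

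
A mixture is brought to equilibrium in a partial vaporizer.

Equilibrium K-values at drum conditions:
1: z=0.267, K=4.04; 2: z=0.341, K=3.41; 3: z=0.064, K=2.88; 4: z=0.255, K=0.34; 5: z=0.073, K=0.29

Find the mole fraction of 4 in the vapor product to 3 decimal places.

y_4 = 0.204

Material balance + equilibrium reduce to Σ zᵢ(Kᵢ−1)/(1+ψ(Kᵢ−1)) = 0.
Feasibility: ΣzᵢKᵢ = 2.534, Σzᵢ/Kᵢ = 1.190 — both > 1, two phases present.
Newton–Raphson from ψ = 0.56:
  ψ = 0.560: g = 0.3557, g' = -1.131 → ψ = 0.874
  ψ = 0.874: g = -0.0029, g' = -1.299 → ψ = 0.872
Converged at ψ = 0.872.
Compositions from xᵢ = zᵢ/(1+ψ(Kᵢ−1)), yᵢ = Kᵢxᵢ:
  1: x = 0.073, y = 0.295
  2: x = 0.110, y = 0.375
  3: x = 0.024, y = 0.070
  4: x = 0.601, y = 0.204
  5: x = 0.192, y = 0.056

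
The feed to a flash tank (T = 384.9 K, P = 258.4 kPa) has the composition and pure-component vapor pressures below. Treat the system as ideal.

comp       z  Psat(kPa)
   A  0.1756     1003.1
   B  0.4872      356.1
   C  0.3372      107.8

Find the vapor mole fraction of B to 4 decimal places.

y_B = 0.5366

Raoult's law: Kᵢ = Pᵢˢᵃᵗ/P = Pᵢˢᵃᵗ/258.4.
  K_A = 1003.1/258.4 = 3.881966, K_B = 356.1/258.4 = 1.378096, K_C = 107.8/258.4 = 0.417183
Material balance + equilibrium reduce to Σ zᵢ(Kᵢ−1)/(1+ψ(Kᵢ−1)) = 0.
Check two-phase: ΣzᵢKᵢ = 1.4938 > 1 and Σzᵢ/Kᵢ = 1.2070 > 1, so g(0) = 0.4938 > 0 and g(1) = -0.2070 < 0.
Newton–Raphson from ψ = 0.5:
  ψ = 0.5000: g = 0.08490, g' = -0.5222 → ψ = 0.6626
  ψ = 0.6626: g = 0.00108, g' = -0.5208 → ψ = 0.6647
Converged at ψ = 0.6647.
Compositions from xᵢ = zᵢ/(1+ψ(Kᵢ−1)), yᵢ = Kᵢxᵢ:
  A: x = 0.0602, y = 0.2338
  B: x = 0.3894, y = 0.5366
  C: x = 0.5504, y = 0.2296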